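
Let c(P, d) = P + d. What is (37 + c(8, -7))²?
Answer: 1444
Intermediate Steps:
(37 + c(8, -7))² = (37 + (8 - 7))² = (37 + 1)² = 38² = 1444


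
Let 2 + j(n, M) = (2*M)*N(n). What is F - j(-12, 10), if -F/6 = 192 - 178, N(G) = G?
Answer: 158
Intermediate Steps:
j(n, M) = -2 + 2*M*n (j(n, M) = -2 + (2*M)*n = -2 + 2*M*n)
F = -84 (F = -6*(192 - 178) = -6*14 = -84)
F - j(-12, 10) = -84 - (-2 + 2*10*(-12)) = -84 - (-2 - 240) = -84 - 1*(-242) = -84 + 242 = 158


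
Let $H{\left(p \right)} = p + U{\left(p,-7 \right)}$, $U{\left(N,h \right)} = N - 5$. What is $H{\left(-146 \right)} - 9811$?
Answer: $-10108$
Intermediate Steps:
$U{\left(N,h \right)} = -5 + N$
$H{\left(p \right)} = -5 + 2 p$ ($H{\left(p \right)} = p + \left(-5 + p\right) = -5 + 2 p$)
$H{\left(-146 \right)} - 9811 = \left(-5 + 2 \left(-146\right)\right) - 9811 = \left(-5 - 292\right) - 9811 = -297 - 9811 = -10108$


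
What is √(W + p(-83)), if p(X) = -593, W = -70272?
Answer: I*√70865 ≈ 266.2*I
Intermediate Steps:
√(W + p(-83)) = √(-70272 - 593) = √(-70865) = I*√70865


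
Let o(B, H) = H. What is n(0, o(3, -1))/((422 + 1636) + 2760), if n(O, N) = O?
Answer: 0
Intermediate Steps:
n(0, o(3, -1))/((422 + 1636) + 2760) = 0/((422 + 1636) + 2760) = 0/(2058 + 2760) = 0/4818 = 0*(1/4818) = 0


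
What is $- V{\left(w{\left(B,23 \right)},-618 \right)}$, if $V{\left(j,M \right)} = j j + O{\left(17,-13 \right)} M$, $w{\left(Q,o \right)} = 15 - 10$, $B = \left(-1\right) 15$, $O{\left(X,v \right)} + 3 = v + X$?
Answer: $593$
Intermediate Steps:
$O{\left(X,v \right)} = -3 + X + v$ ($O{\left(X,v \right)} = -3 + \left(v + X\right) = -3 + \left(X + v\right) = -3 + X + v$)
$B = -15$
$w{\left(Q,o \right)} = 5$ ($w{\left(Q,o \right)} = 15 - 10 = 5$)
$V{\left(j,M \right)} = M + j^{2}$ ($V{\left(j,M \right)} = j j + \left(-3 + 17 - 13\right) M = j^{2} + 1 M = j^{2} + M = M + j^{2}$)
$- V{\left(w{\left(B,23 \right)},-618 \right)} = - (-618 + 5^{2}) = - (-618 + 25) = \left(-1\right) \left(-593\right) = 593$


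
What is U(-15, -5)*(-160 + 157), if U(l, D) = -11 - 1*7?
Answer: 54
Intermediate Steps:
U(l, D) = -18 (U(l, D) = -11 - 7 = -18)
U(-15, -5)*(-160 + 157) = -18*(-160 + 157) = -18*(-3) = 54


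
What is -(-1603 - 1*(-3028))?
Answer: -1425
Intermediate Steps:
-(-1603 - 1*(-3028)) = -(-1603 + 3028) = -1*1425 = -1425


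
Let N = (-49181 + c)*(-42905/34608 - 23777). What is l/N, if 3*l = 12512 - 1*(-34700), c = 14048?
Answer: 77805376/4130222034099 ≈ 1.8838e-5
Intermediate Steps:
N = 1376740678033/1648 (N = (-49181 + 14048)*(-42905/34608 - 23777) = -35133*(-42905*1/34608 - 23777) = -35133*(-42905/34608 - 23777) = -35133*(-822917321/34608) = 1376740678033/1648 ≈ 8.3540e+8)
l = 47212/3 (l = (12512 - 1*(-34700))/3 = (12512 + 34700)/3 = (⅓)*47212 = 47212/3 ≈ 15737.)
l/N = 47212/(3*(1376740678033/1648)) = (47212/3)*(1648/1376740678033) = 77805376/4130222034099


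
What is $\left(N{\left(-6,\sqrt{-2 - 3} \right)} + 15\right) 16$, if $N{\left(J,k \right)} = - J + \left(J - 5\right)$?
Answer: $160$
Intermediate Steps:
$N{\left(J,k \right)} = -5$ ($N{\left(J,k \right)} = - J + \left(-5 + J\right) = -5$)
$\left(N{\left(-6,\sqrt{-2 - 3} \right)} + 15\right) 16 = \left(-5 + 15\right) 16 = 10 \cdot 16 = 160$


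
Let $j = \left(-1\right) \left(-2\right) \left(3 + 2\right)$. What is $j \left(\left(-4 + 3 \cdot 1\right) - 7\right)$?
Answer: $-80$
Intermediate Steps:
$j = 10$ ($j = 2 \cdot 5 = 10$)
$j \left(\left(-4 + 3 \cdot 1\right) - 7\right) = 10 \left(\left(-4 + 3 \cdot 1\right) - 7\right) = 10 \left(\left(-4 + 3\right) - 7\right) = 10 \left(-1 - 7\right) = 10 \left(-8\right) = -80$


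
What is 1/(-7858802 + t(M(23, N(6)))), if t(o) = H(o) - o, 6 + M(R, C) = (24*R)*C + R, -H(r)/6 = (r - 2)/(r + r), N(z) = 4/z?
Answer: -385/3025788144 ≈ -1.2724e-7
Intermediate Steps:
H(r) = -3*(-2 + r)/r (H(r) = -6*(r - 2)/(r + r) = -6*(-2 + r)/(2*r) = -6*(-2 + r)*1/(2*r) = -3*(-2 + r)/r)
M(R, C) = -6 + R + 24*C*R (M(R, C) = -6 + ((24*R)*C + R) = -6 + (24*C*R + R) = -6 + (R + 24*C*R) = -6 + R + 24*C*R)
t(o) = -3 - o + 6/o (t(o) = (-3 + 6/o) - o = -3 - o + 6/o)
1/(-7858802 + t(M(23, N(6)))) = 1/(-7858802 + (-3 - (-6 + 23 + 24*(4/6)*23) + 6/(-6 + 23 + 24*(4/6)*23))) = 1/(-7858802 + (-3 - (-6 + 23 + 24*(4*(⅙))*23) + 6/(-6 + 23 + 24*(4*(⅙))*23))) = 1/(-7858802 + (-3 - (-6 + 23 + 24*(⅔)*23) + 6/(-6 + 23 + 24*(⅔)*23))) = 1/(-7858802 + (-3 - (-6 + 23 + 368) + 6/(-6 + 23 + 368))) = 1/(-7858802 + (-3 - 1*385 + 6/385)) = 1/(-7858802 + (-3 - 385 + 6*(1/385))) = 1/(-7858802 + (-3 - 385 + 6/385)) = 1/(-7858802 - 149374/385) = 1/(-3025788144/385) = -385/3025788144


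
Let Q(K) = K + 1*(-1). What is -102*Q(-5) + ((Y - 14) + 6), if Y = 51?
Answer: 655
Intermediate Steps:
Q(K) = -1 + K (Q(K) = K - 1 = -1 + K)
-102*Q(-5) + ((Y - 14) + 6) = -102*(-1 - 5) + ((51 - 14) + 6) = -102*(-6) + (37 + 6) = 612 + 43 = 655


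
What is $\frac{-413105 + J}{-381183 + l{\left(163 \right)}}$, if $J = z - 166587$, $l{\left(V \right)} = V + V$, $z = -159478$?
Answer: $\frac{739170}{380857} \approx 1.9408$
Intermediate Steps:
$l{\left(V \right)} = 2 V$
$J = -326065$ ($J = -159478 - 166587 = -326065$)
$\frac{-413105 + J}{-381183 + l{\left(163 \right)}} = \frac{-413105 - 326065}{-381183 + 2 \cdot 163} = - \frac{739170}{-381183 + 326} = - \frac{739170}{-380857} = \left(-739170\right) \left(- \frac{1}{380857}\right) = \frac{739170}{380857}$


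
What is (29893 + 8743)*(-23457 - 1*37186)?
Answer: -2343002948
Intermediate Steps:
(29893 + 8743)*(-23457 - 1*37186) = 38636*(-23457 - 37186) = 38636*(-60643) = -2343002948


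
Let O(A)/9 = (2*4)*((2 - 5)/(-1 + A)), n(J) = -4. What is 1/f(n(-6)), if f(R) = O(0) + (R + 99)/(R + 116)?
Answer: 112/24287 ≈ 0.0046115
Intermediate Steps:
O(A) = -216/(-1 + A) (O(A) = 9*((2*4)*((2 - 5)/(-1 + A))) = 9*(8*(-3/(-1 + A))) = 9*(-24/(-1 + A)) = -216/(-1 + A))
f(R) = 216 + (99 + R)/(116 + R) (f(R) = -216/(-1 + 0) + (R + 99)/(R + 116) = -216/(-1) + (99 + R)/(116 + R) = -216*(-1) + (99 + R)/(116 + R) = 216 + (99 + R)/(116 + R))
1/f(n(-6)) = 1/((25155 + 217*(-4))/(116 - 4)) = 1/((25155 - 868)/112) = 1/((1/112)*24287) = 1/(24287/112) = 112/24287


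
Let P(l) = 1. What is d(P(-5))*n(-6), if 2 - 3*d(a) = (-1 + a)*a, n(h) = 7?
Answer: 14/3 ≈ 4.6667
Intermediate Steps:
d(a) = ⅔ - a*(-1 + a)/3 (d(a) = ⅔ - (-1 + a)*a/3 = ⅔ - a*(-1 + a)/3)
d(P(-5))*n(-6) = (⅔ - ⅓*1² + (⅓)*1)*7 = (⅔ - ⅓*1 + ⅓)*7 = (⅔ - ⅓ + ⅓)*7 = (⅔)*7 = 14/3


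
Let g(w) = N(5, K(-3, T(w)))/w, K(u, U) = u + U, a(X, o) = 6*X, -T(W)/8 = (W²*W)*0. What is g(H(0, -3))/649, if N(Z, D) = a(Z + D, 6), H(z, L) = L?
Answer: -4/649 ≈ -0.0061633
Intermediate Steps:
T(W) = 0 (T(W) = -8*W²*W*0 = -8*W³*0 = -8*0 = 0)
K(u, U) = U + u
N(Z, D) = 6*D + 6*Z (N(Z, D) = 6*(Z + D) = 6*(D + Z) = 6*D + 6*Z)
g(w) = 12/w (g(w) = (6*(0 - 3) + 6*5)/w = (6*(-3) + 30)/w = (-18 + 30)/w = 12/w)
g(H(0, -3))/649 = (12/(-3))/649 = (12*(-⅓))*(1/649) = -4*1/649 = -4/649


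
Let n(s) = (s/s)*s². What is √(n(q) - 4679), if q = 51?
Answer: I*√2078 ≈ 45.585*I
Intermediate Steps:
n(s) = s² (n(s) = 1*s² = s²)
√(n(q) - 4679) = √(51² - 4679) = √(2601 - 4679) = √(-2078) = I*√2078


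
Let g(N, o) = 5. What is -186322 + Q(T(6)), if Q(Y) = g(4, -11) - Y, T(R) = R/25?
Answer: -4657931/25 ≈ -1.8632e+5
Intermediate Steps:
T(R) = R/25 (T(R) = R*(1/25) = R/25)
Q(Y) = 5 - Y
-186322 + Q(T(6)) = -186322 + (5 - 6/25) = -186322 + 119/25 = -4657931/25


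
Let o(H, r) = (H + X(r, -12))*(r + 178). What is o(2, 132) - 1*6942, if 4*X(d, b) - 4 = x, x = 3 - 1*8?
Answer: -12799/2 ≈ -6399.5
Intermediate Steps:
x = -5 (x = 3 - 8 = -5)
X(d, b) = -¼ (X(d, b) = 1 + (¼)*(-5) = 1 - 5/4 = -¼)
o(H, r) = (178 + r)*(-¼ + H) (o(H, r) = (H - ¼)*(r + 178) = (-¼ + H)*(178 + r) = (178 + r)*(-¼ + H))
o(2, 132) - 1*6942 = (-89/2 + 178*2 - ¼*132 + 2*132) - 1*6942 = (-89/2 + 356 - 33 + 264) - 6942 = 1085/2 - 6942 = -12799/2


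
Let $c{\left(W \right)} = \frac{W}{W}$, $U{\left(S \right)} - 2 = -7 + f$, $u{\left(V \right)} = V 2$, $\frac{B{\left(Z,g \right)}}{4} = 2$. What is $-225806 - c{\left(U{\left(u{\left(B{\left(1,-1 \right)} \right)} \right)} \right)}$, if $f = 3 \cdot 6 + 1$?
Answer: $-225807$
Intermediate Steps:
$B{\left(Z,g \right)} = 8$ ($B{\left(Z,g \right)} = 4 \cdot 2 = 8$)
$u{\left(V \right)} = 2 V$
$f = 19$ ($f = 18 + 1 = 19$)
$U{\left(S \right)} = 14$ ($U{\left(S \right)} = 2 + \left(-7 + 19\right) = 2 + 12 = 14$)
$c{\left(W \right)} = 1$
$-225806 - c{\left(U{\left(u{\left(B{\left(1,-1 \right)} \right)} \right)} \right)} = -225806 - 1 = -225807$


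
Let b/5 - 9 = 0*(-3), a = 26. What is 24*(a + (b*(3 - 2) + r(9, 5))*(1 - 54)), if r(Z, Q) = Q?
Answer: -62976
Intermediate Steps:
b = 45 (b = 45 + 5*(0*(-3)) = 45 + 5*0 = 45 + 0 = 45)
24*(a + (b*(3 - 2) + r(9, 5))*(1 - 54)) = 24*(26 + (45*(3 - 2) + 5)*(1 - 54)) = 24*(26 + (45*1 + 5)*(-53)) = 24*(26 + (45 + 5)*(-53)) = 24*(26 + 50*(-53)) = 24*(26 - 2650) = 24*(-2624) = -62976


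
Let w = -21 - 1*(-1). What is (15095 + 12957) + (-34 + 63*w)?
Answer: 26758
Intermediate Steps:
w = -20 (w = -21 + 1 = -20)
(15095 + 12957) + (-34 + 63*w) = (15095 + 12957) + (-34 + 63*(-20)) = 28052 + (-34 - 1260) = 28052 - 1294 = 26758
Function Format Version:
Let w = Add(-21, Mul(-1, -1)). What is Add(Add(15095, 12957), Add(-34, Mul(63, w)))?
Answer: 26758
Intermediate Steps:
w = -20 (w = Add(-21, 1) = -20)
Add(Add(15095, 12957), Add(-34, Mul(63, w))) = Add(Add(15095, 12957), Add(-34, Mul(63, -20))) = Add(28052, Add(-34, -1260)) = Add(28052, -1294) = 26758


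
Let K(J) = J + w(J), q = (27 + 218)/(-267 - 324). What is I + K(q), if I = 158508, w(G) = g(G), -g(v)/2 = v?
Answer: 93678473/591 ≈ 1.5851e+5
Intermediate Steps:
g(v) = -2*v
w(G) = -2*G
q = -245/591 (q = 245/(-591) = 245*(-1/591) = -245/591 ≈ -0.41455)
K(J) = -J (K(J) = J - 2*J = -J)
I + K(q) = 158508 - 1*(-245/591) = 158508 + 245/591 = 93678473/591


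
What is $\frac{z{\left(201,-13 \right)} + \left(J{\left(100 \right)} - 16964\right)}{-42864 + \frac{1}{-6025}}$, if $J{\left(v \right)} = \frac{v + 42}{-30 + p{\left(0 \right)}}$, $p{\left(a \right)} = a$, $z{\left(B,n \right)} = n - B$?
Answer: $\frac{310577905}{774766803} \approx 0.40087$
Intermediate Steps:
$J{\left(v \right)} = - \frac{7}{5} - \frac{v}{30}$ ($J{\left(v \right)} = \frac{v + 42}{-30 + 0} = \frac{42 + v}{-30} = \left(42 + v\right) \left(- \frac{1}{30}\right) = - \frac{7}{5} - \frac{v}{30}$)
$\frac{z{\left(201,-13 \right)} + \left(J{\left(100 \right)} - 16964\right)}{-42864 + \frac{1}{-6025}} = \frac{\left(-13 - 201\right) - \frac{254531}{15}}{-42864 + \frac{1}{-6025}} = \frac{\left(-13 - 201\right) - \frac{254531}{15}}{-42864 - \frac{1}{6025}} = \frac{-214 - \frac{254531}{15}}{- \frac{258255601}{6025}} = \left(-214 - \frac{254531}{15}\right) \left(- \frac{6025}{258255601}\right) = \left(- \frac{257741}{15}\right) \left(- \frac{6025}{258255601}\right) = \frac{310577905}{774766803}$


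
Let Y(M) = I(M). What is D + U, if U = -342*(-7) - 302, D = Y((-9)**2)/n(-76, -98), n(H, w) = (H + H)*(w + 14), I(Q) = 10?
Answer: 13355333/6384 ≈ 2092.0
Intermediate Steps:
n(H, w) = 2*H*(14 + w) (n(H, w) = (2*H)*(14 + w) = 2*H*(14 + w))
Y(M) = 10
D = 5/6384 (D = 10/((2*(-76)*(14 - 98))) = 10/((2*(-76)*(-84))) = 10/12768 = 10*(1/12768) = 5/6384 ≈ 0.00078321)
U = 2092 (U = -38*(-63) - 302 = 2394 - 302 = 2092)
D + U = 5/6384 + 2092 = 13355333/6384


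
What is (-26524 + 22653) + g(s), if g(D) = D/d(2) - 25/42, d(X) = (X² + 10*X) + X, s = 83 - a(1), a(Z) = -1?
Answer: -2112127/546 ≈ -3868.4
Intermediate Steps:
s = 84 (s = 83 - 1*(-1) = 83 + 1 = 84)
d(X) = X² + 11*X
g(D) = -25/42 + D/26 (g(D) = D/((2*(11 + 2))) - 25/42 = D/((2*13)) - 25*1/42 = D/26 - 25/42 = -25/42 + D/26)
(-26524 + 22653) + g(s) = (-26524 + 22653) + (-25/42 + (1/26)*84) = -3871 + (-25/42 + 42/13) = -3871 + 1439/546 = -2112127/546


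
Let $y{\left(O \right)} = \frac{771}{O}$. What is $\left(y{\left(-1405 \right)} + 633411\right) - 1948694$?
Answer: $- \frac{1847973386}{1405} \approx -1.3153 \cdot 10^{6}$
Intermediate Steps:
$\left(y{\left(-1405 \right)} + 633411\right) - 1948694 = \left(\frac{771}{-1405} + 633411\right) - 1948694 = \left(771 \left(- \frac{1}{1405}\right) + 633411\right) - 1948694 = \left(- \frac{771}{1405} + 633411\right) - 1948694 = \frac{889941684}{1405} - 1948694 = - \frac{1847973386}{1405}$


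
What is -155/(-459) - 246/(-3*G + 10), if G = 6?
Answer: 57077/1836 ≈ 31.088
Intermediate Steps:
-155/(-459) - 246/(-3*G + 10) = -155/(-459) - 246/(-3*6 + 10) = -155*(-1/459) - 246/(-18 + 10) = 155/459 - 246/(-8) = 155/459 - 246*(-⅛) = 155/459 + 123/4 = 57077/1836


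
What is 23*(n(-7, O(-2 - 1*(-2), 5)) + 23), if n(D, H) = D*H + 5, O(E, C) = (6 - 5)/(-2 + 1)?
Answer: 805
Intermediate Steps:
O(E, C) = -1 (O(E, C) = 1/(-1) = 1*(-1) = -1)
n(D, H) = 5 + D*H
23*(n(-7, O(-2 - 1*(-2), 5)) + 23) = 23*((5 - 7*(-1)) + 23) = 23*((5 + 7) + 23) = 23*(12 + 23) = 23*35 = 805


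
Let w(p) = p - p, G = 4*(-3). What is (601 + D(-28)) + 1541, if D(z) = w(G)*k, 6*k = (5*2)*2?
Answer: 2142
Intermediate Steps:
G = -12
k = 10/3 (k = ((5*2)*2)/6 = (10*2)/6 = (1/6)*20 = 10/3 ≈ 3.3333)
w(p) = 0
D(z) = 0 (D(z) = 0*(10/3) = 0)
(601 + D(-28)) + 1541 = (601 + 0) + 1541 = 601 + 1541 = 2142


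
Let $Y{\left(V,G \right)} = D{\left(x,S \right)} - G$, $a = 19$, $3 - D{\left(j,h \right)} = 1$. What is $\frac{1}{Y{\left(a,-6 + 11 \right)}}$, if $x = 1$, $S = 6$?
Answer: $- \frac{1}{3} \approx -0.33333$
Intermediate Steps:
$D{\left(j,h \right)} = 2$ ($D{\left(j,h \right)} = 3 - 1 = 2$)
$Y{\left(V,G \right)} = 2 - G$
$\frac{1}{Y{\left(a,-6 + 11 \right)}} = \frac{1}{2 - \left(-6 + 11\right)} = \frac{1}{2 - 5} = \frac{1}{-3} = - \frac{1}{3}$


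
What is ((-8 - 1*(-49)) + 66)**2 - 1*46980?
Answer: -35531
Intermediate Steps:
((-8 - 1*(-49)) + 66)**2 - 1*46980 = ((-8 + 49) + 66)**2 - 46980 = (41 + 66)**2 - 46980 = 107**2 - 46980 = 11449 - 46980 = -35531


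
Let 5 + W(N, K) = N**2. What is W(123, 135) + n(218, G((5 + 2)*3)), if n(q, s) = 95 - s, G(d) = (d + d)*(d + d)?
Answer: 13455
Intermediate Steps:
W(N, K) = -5 + N**2
G(d) = 4*d**2 (G(d) = (2*d)*(2*d) = 4*d**2)
W(123, 135) + n(218, G((5 + 2)*3)) = (-5 + 123**2) + (95 - 4*((5 + 2)*3)**2) = (-5 + 15129) + (95 - 4*(7*3)**2) = 15124 + (95 - 4*21**2) = 15124 + (95 - 4*441) = 15124 + (95 - 1*1764) = 15124 + (95 - 1764) = 15124 - 1669 = 13455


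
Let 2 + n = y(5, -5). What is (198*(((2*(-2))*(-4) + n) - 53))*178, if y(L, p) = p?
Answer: -1550736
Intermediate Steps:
n = -7 (n = -2 - 5 = -7)
(198*(((2*(-2))*(-4) + n) - 53))*178 = (198*(((2*(-2))*(-4) - 7) - 53))*178 = (198*((-4*(-4) - 7) - 53))*178 = (198*((16 - 7) - 53))*178 = (198*(9 - 53))*178 = (198*(-44))*178 = -8712*178 = -1550736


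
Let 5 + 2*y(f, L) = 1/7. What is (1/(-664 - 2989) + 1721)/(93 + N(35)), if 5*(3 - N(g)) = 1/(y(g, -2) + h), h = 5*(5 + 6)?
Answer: 11567734080/645240349 ≈ 17.928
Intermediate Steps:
y(f, L) = -17/7 (y(f, L) = -5/2 + (½)/7 = -5/2 + (½)*(⅐) = -5/2 + 1/14 = -17/7)
h = 55 (h = 5*11 = 55)
N(g) = 5513/1840 (N(g) = 3 - 1/(5*(-17/7 + 55)) = 3 - 1/(5*368/7) = 3 - ⅕*7/368 = 3 - 7/1840 = 5513/1840)
(1/(-664 - 2989) + 1721)/(93 + N(35)) = (1/(-664 - 2989) + 1721)/(93 + 5513/1840) = (1/(-3653) + 1721)/(176633/1840) = (-1/3653 + 1721)*(1840/176633) = (6286812/3653)*(1840/176633) = 11567734080/645240349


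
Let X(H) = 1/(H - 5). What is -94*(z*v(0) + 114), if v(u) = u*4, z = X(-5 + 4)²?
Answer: -10716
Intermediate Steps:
X(H) = 1/(-5 + H)
z = 1/36 (z = (1/(-5 + (-5 + 4)))² = (1/(-5 - 1))² = (1/(-6))² = (-⅙)² = 1/36 ≈ 0.027778)
v(u) = 4*u
-94*(z*v(0) + 114) = -94*((4*0)/36 + 114) = -94*((1/36)*0 + 114) = -94*(0 + 114) = -94*114 = -10716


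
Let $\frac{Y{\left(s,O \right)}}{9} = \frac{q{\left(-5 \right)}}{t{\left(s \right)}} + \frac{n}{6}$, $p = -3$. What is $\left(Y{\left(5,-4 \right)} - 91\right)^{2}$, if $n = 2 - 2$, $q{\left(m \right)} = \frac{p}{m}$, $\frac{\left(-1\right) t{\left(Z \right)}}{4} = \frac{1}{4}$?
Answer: $\frac{232324}{25} \approx 9293.0$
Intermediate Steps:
$t{\left(Z \right)} = -1$ ($t{\left(Z \right)} = - \frac{4}{4} = \left(-4\right) \frac{1}{4} = -1$)
$q{\left(m \right)} = - \frac{3}{m}$
$n = 0$ ($n = 2 - 2 = 0$)
$Y{\left(s,O \right)} = - \frac{27}{5}$ ($Y{\left(s,O \right)} = 9 \left(\frac{\left(-3\right) \frac{1}{-5}}{-1} + \frac{0}{6}\right) = 9 \left(\left(-3\right) \left(- \frac{1}{5}\right) \left(-1\right) + 0 \cdot \frac{1}{6}\right) = 9 \left(\frac{3}{5} \left(-1\right) + 0\right) = 9 \left(- \frac{3}{5} + 0\right) = 9 \left(- \frac{3}{5}\right) = - \frac{27}{5}$)
$\left(Y{\left(5,-4 \right)} - 91\right)^{2} = \left(- \frac{27}{5} - 91\right)^{2} = \left(- \frac{482}{5}\right)^{2} = \frac{232324}{25}$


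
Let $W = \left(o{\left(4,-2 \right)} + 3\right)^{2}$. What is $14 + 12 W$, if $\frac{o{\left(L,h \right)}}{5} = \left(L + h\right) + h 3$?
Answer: $3482$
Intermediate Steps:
$o{\left(L,h \right)} = 5 L + 20 h$ ($o{\left(L,h \right)} = 5 \left(\left(L + h\right) + h 3\right) = 5 \left(\left(L + h\right) + 3 h\right) = 5 \left(L + 4 h\right) = 5 L + 20 h$)
$W = 289$ ($W = \left(\left(5 \cdot 4 + 20 \left(-2\right)\right) + 3\right)^{2} = \left(\left(20 - 40\right) + 3\right)^{2} = \left(-20 + 3\right)^{2} = \left(-17\right)^{2} = 289$)
$14 + 12 W = 14 + 12 \cdot 289 = 14 + 3468 = 3482$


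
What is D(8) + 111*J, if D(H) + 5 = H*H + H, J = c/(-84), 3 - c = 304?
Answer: 1859/4 ≈ 464.75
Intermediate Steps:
c = -301 (c = 3 - 1*304 = 3 - 304 = -301)
J = 43/12 (J = -301/(-84) = -301*(-1/84) = 43/12 ≈ 3.5833)
D(H) = -5 + H + H² (D(H) = -5 + (H*H + H) = -5 + (H² + H) = -5 + (H + H²) = -5 + H + H²)
D(8) + 111*J = (-5 + 8 + 8²) + 111*(43/12) = (-5 + 8 + 64) + 1591/4 = 67 + 1591/4 = 1859/4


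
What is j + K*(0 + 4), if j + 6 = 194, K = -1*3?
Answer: 176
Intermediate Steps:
K = -3
j = 188 (j = -6 + 194 = 188)
j + K*(0 + 4) = 188 - 3*(0 + 4) = 188 - 3*4 = 188 - 12 = 176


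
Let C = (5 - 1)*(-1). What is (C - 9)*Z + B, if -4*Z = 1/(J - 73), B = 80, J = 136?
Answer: 20173/252 ≈ 80.052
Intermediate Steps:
C = -4 (C = 4*(-1) = -4)
Z = -1/252 (Z = -1/(4*(136 - 73)) = -¼/63 = -¼*1/63 = -1/252 ≈ -0.0039683)
(C - 9)*Z + B = (-4 - 9)*(-1/252) + 80 = -13*(-1/252) + 80 = 13/252 + 80 = 20173/252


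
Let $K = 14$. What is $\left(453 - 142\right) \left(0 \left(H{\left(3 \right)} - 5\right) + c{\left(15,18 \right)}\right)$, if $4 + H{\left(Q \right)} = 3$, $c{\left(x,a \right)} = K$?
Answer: $4354$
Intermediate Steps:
$c{\left(x,a \right)} = 14$
$H{\left(Q \right)} = -1$ ($H{\left(Q \right)} = -4 + 3 = -1$)
$\left(453 - 142\right) \left(0 \left(H{\left(3 \right)} - 5\right) + c{\left(15,18 \right)}\right) = \left(453 - 142\right) \left(0 \left(-1 - 5\right) + 14\right) = 311 \left(0 \left(-6\right) + 14\right) = 311 \left(0 + 14\right) = 311 \cdot 14 = 4354$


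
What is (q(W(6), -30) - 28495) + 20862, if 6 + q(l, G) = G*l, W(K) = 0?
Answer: -7639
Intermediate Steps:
q(l, G) = -6 + G*l
(q(W(6), -30) - 28495) + 20862 = ((-6 - 30*0) - 28495) + 20862 = ((-6 + 0) - 28495) + 20862 = (-6 - 28495) + 20862 = -28501 + 20862 = -7639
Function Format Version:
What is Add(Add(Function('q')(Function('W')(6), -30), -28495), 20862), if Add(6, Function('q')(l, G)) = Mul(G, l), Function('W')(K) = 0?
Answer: -7639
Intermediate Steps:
Function('q')(l, G) = Add(-6, Mul(G, l))
Add(Add(Function('q')(Function('W')(6), -30), -28495), 20862) = Add(Add(Add(-6, Mul(-30, 0)), -28495), 20862) = Add(Add(Add(-6, 0), -28495), 20862) = Add(Add(-6, -28495), 20862) = Add(-28501, 20862) = -7639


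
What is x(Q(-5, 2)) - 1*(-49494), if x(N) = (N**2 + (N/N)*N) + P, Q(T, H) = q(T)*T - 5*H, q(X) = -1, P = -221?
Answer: 49293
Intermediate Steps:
Q(T, H) = -T - 5*H
x(N) = -221 + N + N**2 (x(N) = (N**2 + (N/N)*N) - 221 = (N**2 + 1*N) - 221 = (N**2 + N) - 221 = (N + N**2) - 221 = -221 + N + N**2)
x(Q(-5, 2)) - 1*(-49494) = (-221 + (-1*(-5) - 5*2) + (-1*(-5) - 5*2)**2) - 1*(-49494) = (-221 + (5 - 10) + (5 - 10)**2) + 49494 = (-221 - 5 + (-5)**2) + 49494 = (-221 - 5 + 25) + 49494 = -201 + 49494 = 49293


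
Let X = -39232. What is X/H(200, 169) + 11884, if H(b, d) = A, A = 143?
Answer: 1660180/143 ≈ 11610.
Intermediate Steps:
H(b, d) = 143
X/H(200, 169) + 11884 = -39232/143 + 11884 = 1660180/143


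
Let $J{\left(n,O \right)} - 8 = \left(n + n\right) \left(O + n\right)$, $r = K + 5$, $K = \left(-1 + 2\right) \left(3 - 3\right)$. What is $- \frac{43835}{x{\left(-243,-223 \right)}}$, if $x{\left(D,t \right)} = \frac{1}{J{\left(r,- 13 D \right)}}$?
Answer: $-1387290080$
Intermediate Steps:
$K = 0$ ($K = 1 \cdot 0 = 0$)
$r = 5$ ($r = 0 + 5 = 5$)
$J{\left(n,O \right)} = 8 + 2 n \left(O + n\right)$ ($J{\left(n,O \right)} = 8 + \left(n + n\right) \left(O + n\right) = 8 + 2 n \left(O + n\right)$)
$x{\left(D,t \right)} = \frac{1}{58 - 130 D}$ ($x{\left(D,t \right)} = \frac{1}{8 + 2 \cdot 5^{2} + 2 \left(- 13 D\right) 5} = \frac{1}{8 + 2 \cdot 25 - 130 D} = \frac{1}{8 + 50 - 130 D} = \frac{1}{58 - 130 D}$)
$- \frac{43835}{x{\left(-243,-223 \right)}} = - \frac{43835}{\frac{1}{2} \frac{1}{29 - -15795}} = - \frac{43835}{\frac{1}{2} \frac{1}{29 + 15795}} = - \frac{43835}{\frac{1}{2} \cdot \frac{1}{15824}} = - 43835 \frac{1}{\frac{1}{31648}} = \left(-43835\right) 31648 = -1387290080$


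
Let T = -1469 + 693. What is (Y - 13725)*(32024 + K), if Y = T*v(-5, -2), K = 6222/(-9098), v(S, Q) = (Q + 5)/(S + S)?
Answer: -1965463619793/4549 ≈ -4.3207e+8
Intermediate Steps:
v(S, Q) = (5 + Q)/(2*S) (v(S, Q) = (5 + Q)/((2*S)) = (5 + Q)*(1/(2*S)) = (5 + Q)/(2*S))
T = -776
K = -3111/4549 (K = 6222*(-1/9098) = -3111/4549 ≈ -0.68389)
Y = 1164/5 (Y = -388*(5 - 2)/(-5) = -388*(-1)*3/5 = -776*(-3/10) = 1164/5 ≈ 232.80)
(Y - 13725)*(32024 + K) = (1164/5 - 13725)*(32024 - 3111/4549) = -67461/5*145674065/4549 = -1965463619793/4549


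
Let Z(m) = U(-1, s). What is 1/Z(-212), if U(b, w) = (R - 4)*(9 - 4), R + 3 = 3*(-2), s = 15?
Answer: -1/65 ≈ -0.015385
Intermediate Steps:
R = -9 (R = -3 + 3*(-2) = -3 - 6 = -9)
U(b, w) = -65 (U(b, w) = (-9 - 4)*(9 - 4) = -13*5 = -65)
Z(m) = -65
1/Z(-212) = 1/(-65) = -1/65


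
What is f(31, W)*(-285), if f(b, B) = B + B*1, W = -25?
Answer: 14250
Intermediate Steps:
f(b, B) = 2*B (f(b, B) = B + B = 2*B)
f(31, W)*(-285) = (2*(-25))*(-285) = -50*(-285) = 14250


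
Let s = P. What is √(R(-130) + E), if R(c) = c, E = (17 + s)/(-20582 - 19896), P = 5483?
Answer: 2*I*√13326470745/20239 ≈ 11.408*I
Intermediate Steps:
s = 5483
E = -2750/20239 (E = (17 + 5483)/(-20582 - 19896) = 5500/(-40478) = 5500*(-1/40478) = -2750/20239 ≈ -0.13588)
√(R(-130) + E) = √(-130 - 2750/20239) = √(-2633820/20239) = 2*I*√13326470745/20239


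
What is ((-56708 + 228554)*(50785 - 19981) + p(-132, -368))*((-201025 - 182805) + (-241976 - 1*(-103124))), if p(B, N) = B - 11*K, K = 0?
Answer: -2766840192187464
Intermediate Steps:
p(B, N) = B (p(B, N) = B - 11*0 = B + 0 = B)
((-56708 + 228554)*(50785 - 19981) + p(-132, -368))*((-201025 - 182805) + (-241976 - 1*(-103124))) = ((-56708 + 228554)*(50785 - 19981) - 132)*((-201025 - 182805) + (-241976 - 1*(-103124))) = (171846*30804 - 132)*(-383830 + (-241976 + 103124)) = (5293544184 - 132)*(-383830 - 138852) = 5293544052*(-522682) = -2766840192187464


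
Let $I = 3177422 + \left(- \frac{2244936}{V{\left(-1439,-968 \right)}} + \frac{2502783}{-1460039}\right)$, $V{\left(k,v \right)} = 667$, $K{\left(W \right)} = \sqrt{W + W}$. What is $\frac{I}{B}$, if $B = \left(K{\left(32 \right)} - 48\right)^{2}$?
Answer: $\frac{3091040382849721}{1558153620800} \approx 1983.8$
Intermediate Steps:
$K{\left(W \right)} = \sqrt{2} \sqrt{W}$ ($K{\left(W \right)} = \sqrt{2 W} = \sqrt{2} \sqrt{W}$)
$B = 1600$ ($B = \left(\sqrt{2} \sqrt{32} - 48\right)^{2} = \left(\sqrt{2} \cdot 4 \sqrt{2} - 48\right)^{2} = \left(8 - 48\right)^{2} = \left(-40\right)^{2} = 1600$)
$I = \frac{3091040382849721}{973846013}$ ($I = 3177422 + \left(- \frac{2244936}{667} + \frac{2502783}{-1460039}\right) = 3177422 + \left(\left(-2244936\right) \frac{1}{667} + 2502783 \left(- \frac{1}{1460039}\right)\right) = 3177422 - \frac{3279363468765}{973846013} = \frac{3091040382849721}{973846013} \approx 3.1741 \cdot 10^{6}$)
$\frac{I}{B} = \frac{3091040382849721}{973846013 \cdot 1600} = \frac{3091040382849721}{973846013} \cdot \frac{1}{1600} = \frac{3091040382849721}{1558153620800}$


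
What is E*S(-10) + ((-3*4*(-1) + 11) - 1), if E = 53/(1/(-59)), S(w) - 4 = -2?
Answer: -6232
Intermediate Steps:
S(w) = 2 (S(w) = 4 - 2 = 2)
E = -3127 (E = 53/(-1/59) = 53*(-59) = -3127)
E*S(-10) + ((-3*4*(-1) + 11) - 1) = -3127*2 + ((-3*4*(-1) + 11) - 1) = -6254 + ((-12*(-1) + 11) - 1) = -6254 + ((12 + 11) - 1) = -6254 + (23 - 1) = -6254 + 22 = -6232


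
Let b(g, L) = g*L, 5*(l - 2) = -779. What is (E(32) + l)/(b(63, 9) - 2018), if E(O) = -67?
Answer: 1104/7255 ≈ 0.15217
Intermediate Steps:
l = -769/5 (l = 2 + (1/5)*(-779) = 2 - 779/5 = -769/5 ≈ -153.80)
b(g, L) = L*g
(E(32) + l)/(b(63, 9) - 2018) = (-67 - 769/5)/(9*63 - 2018) = -1104/(5*(567 - 2018)) = -1104/5/(-1451) = -1104/5*(-1/1451) = 1104/7255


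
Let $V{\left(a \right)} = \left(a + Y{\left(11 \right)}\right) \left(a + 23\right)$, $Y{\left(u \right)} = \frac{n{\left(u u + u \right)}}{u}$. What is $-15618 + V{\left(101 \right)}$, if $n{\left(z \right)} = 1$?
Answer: $- \frac{33910}{11} \approx -3082.7$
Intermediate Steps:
$Y{\left(u \right)} = \frac{1}{u}$ ($Y{\left(u \right)} = 1 \frac{1}{u} = \frac{1}{u}$)
$V{\left(a \right)} = \left(23 + a\right) \left(\frac{1}{11} + a\right)$ ($V{\left(a \right)} = \left(a + \frac{1}{11}\right) \left(a + 23\right) = \left(a + \frac{1}{11}\right) \left(23 + a\right) = \left(\frac{1}{11} + a\right) \left(23 + a\right) = \left(23 + a\right) \left(\frac{1}{11} + a\right)$)
$-15618 + V{\left(101 \right)} = -15618 + \left(\frac{23}{11} + 101^{2} + \frac{254}{11} \cdot 101\right) = -15618 + \left(\frac{23}{11} + 10201 + \frac{25654}{11}\right) = -15618 + \frac{137888}{11} = - \frac{33910}{11}$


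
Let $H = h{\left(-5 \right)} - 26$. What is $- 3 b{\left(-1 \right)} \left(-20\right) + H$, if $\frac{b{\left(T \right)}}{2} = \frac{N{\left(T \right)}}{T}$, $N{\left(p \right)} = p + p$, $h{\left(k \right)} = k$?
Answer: $209$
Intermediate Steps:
$N{\left(p \right)} = 2 p$
$b{\left(T \right)} = 4$ ($b{\left(T \right)} = 2 \frac{2 T}{T} = 2 \cdot 2 = 4$)
$H = -31$ ($H = -5 - 26 = -31$)
$- 3 b{\left(-1 \right)} \left(-20\right) + H = \left(-3\right) 4 \left(-20\right) - 31 = \left(-12\right) \left(-20\right) - 31 = 240 - 31 = 209$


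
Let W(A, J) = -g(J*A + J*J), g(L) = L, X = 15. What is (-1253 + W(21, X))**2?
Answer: 3214849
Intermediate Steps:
W(A, J) = -J**2 - A*J (W(A, J) = -(J*A + J*J) = -(A*J + J**2) = -(J**2 + A*J) = -J**2 - A*J)
(-1253 + W(21, X))**2 = (-1253 - 1*15*(21 + 15))**2 = (-1253 - 1*15*36)**2 = (-1253 - 540)**2 = (-1793)**2 = 3214849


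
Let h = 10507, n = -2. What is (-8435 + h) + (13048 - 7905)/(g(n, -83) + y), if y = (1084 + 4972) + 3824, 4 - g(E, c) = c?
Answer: 20656767/9967 ≈ 2072.5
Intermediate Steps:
g(E, c) = 4 - c
y = 9880 (y = 6056 + 3824 = 9880)
(-8435 + h) + (13048 - 7905)/(g(n, -83) + y) = (-8435 + 10507) + (13048 - 7905)/((4 - 1*(-83)) + 9880) = 2072 + 5143/((4 + 83) + 9880) = 2072 + 5143/(87 + 9880) = 2072 + 5143/9967 = 20656767/9967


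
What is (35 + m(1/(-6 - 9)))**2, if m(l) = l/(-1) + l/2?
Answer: 1104601/900 ≈ 1227.3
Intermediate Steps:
m(l) = -l/2 (m(l) = l*(-1) + l*(1/2) = -l + l/2 = -l/2)
(35 + m(1/(-6 - 9)))**2 = (35 - 1/(2*(-6 - 9)))**2 = (35 - 1/2/(-15))**2 = (35 - 1/2*(-1/15))**2 = (35 + 1/30)**2 = (1051/30)**2 = 1104601/900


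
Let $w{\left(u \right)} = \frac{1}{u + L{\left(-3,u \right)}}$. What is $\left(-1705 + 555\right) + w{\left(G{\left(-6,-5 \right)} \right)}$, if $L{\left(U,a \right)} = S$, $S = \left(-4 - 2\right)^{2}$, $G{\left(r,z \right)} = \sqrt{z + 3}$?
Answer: $\frac{- 1150 \sqrt{2} + 41399 i}{\sqrt{2} - 36 i} \approx -1150.0 - 0.0010895 i$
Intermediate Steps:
$G{\left(r,z \right)} = \sqrt{3 + z}$
$S = 36$ ($S = \left(-6\right)^{2} = 36$)
$L{\left(U,a \right)} = 36$
$w{\left(u \right)} = \frac{1}{36 + u}$ ($w{\left(u \right)} = \frac{1}{u + 36} = \frac{1}{36 + u}$)
$\left(-1705 + 555\right) + w{\left(G{\left(-6,-5 \right)} \right)} = \left(-1705 + 555\right) + \frac{1}{36 + \sqrt{3 - 5}} = -1150 + \frac{1}{36 + \sqrt{-2}} = -1150 + \frac{1}{36 + i \sqrt{2}}$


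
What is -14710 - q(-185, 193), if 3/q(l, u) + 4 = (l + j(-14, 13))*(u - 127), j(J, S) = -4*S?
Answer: -230152657/15646 ≈ -14710.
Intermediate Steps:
q(l, u) = 3/(-4 + (-127 + u)*(-52 + l)) (q(l, u) = 3/(-4 + (l - 4*13)*(u - 127)) = 3/(-4 + (l - 52)*(-127 + u)) = 3/(-4 + (-52 + l)*(-127 + u)) = 3/(-4 + (-127 + u)*(-52 + l)))
-14710 - q(-185, 193) = -14710 - 3/(6600 - 127*(-185) - 52*193 - 185*193) = -14710 - 3/(6600 + 23495 - 10036 - 35705) = -14710 - 3/(-15646) = -14710 - 3*(-1)/15646 = -14710 - 1*(-3/15646) = -14710 + 3/15646 = -230152657/15646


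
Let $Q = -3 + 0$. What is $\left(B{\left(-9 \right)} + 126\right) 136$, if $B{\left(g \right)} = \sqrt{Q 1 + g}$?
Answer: $17136 + 272 i \sqrt{3} \approx 17136.0 + 471.12 i$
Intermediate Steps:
$Q = -3$
$B{\left(g \right)} = \sqrt{-3 + g}$ ($B{\left(g \right)} = \sqrt{\left(-3\right) 1 + g} = \sqrt{-3 + g}$)
$\left(B{\left(-9 \right)} + 126\right) 136 = \left(\sqrt{-3 - 9} + 126\right) 136 = \left(\sqrt{-12} + 126\right) 136 = \left(2 i \sqrt{3} + 126\right) 136 = \left(126 + 2 i \sqrt{3}\right) 136 = 17136 + 272 i \sqrt{3}$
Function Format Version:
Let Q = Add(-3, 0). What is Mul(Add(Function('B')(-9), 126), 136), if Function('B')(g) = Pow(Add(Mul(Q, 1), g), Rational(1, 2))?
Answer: Add(17136, Mul(272, I, Pow(3, Rational(1, 2)))) ≈ Add(17136., Mul(471.12, I))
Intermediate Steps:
Q = -3
Function('B')(g) = Pow(Add(-3, g), Rational(1, 2)) (Function('B')(g) = Pow(Add(Mul(-3, 1), g), Rational(1, 2)) = Pow(Add(-3, g), Rational(1, 2)))
Mul(Add(Function('B')(-9), 126), 136) = Mul(Add(Pow(Add(-3, -9), Rational(1, 2)), 126), 136) = Mul(Add(Pow(-12, Rational(1, 2)), 126), 136) = Mul(Add(Mul(2, I, Pow(3, Rational(1, 2))), 126), 136) = Mul(Add(126, Mul(2, I, Pow(3, Rational(1, 2)))), 136) = Add(17136, Mul(272, I, Pow(3, Rational(1, 2))))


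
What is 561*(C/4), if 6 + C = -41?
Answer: -26367/4 ≈ -6591.8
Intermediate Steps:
C = -47 (C = -6 - 41 = -47)
561*(C/4) = 561*(-47/4) = -26367/4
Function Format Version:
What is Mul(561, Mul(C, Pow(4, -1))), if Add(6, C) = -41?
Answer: Rational(-26367, 4) ≈ -6591.8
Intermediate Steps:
C = -47 (C = Add(-6, -41) = -47)
Mul(561, Mul(C, Pow(4, -1))) = Mul(561, Mul(-47, Pow(4, -1))) = Mul(561, Mul(-47, Rational(1, 4))) = Mul(561, Rational(-47, 4)) = Rational(-26367, 4)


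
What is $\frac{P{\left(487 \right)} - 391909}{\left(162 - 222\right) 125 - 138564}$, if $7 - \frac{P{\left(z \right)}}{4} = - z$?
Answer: $\frac{389933}{146064} \approx 2.6696$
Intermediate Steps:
$P{\left(z \right)} = 28 + 4 z$ ($P{\left(z \right)} = 28 - 4 \left(- z\right) = 28 + 4 z$)
$\frac{P{\left(487 \right)} - 391909}{\left(162 - 222\right) 125 - 138564} = \frac{\left(28 + 4 \cdot 487\right) - 391909}{\left(162 - 222\right) 125 - 138564} = \frac{\left(28 + 1948\right) - 391909}{\left(-60\right) 125 - 138564} = \frac{1976 - 391909}{-7500 - 138564} = - \frac{389933}{-146064} = \left(-389933\right) \left(- \frac{1}{146064}\right) = \frac{389933}{146064}$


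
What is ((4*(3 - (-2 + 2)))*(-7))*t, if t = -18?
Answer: 1512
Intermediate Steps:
((4*(3 - (-2 + 2)))*(-7))*t = ((4*(3 - (-2 + 2)))*(-7))*(-18) = ((4*(3 - 1*0))*(-7))*(-18) = ((4*(3 + 0))*(-7))*(-18) = ((4*3)*(-7))*(-18) = (12*(-7))*(-18) = -84*(-18) = 1512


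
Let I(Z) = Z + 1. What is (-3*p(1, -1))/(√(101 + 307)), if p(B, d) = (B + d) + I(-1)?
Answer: 0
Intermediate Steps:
I(Z) = 1 + Z
p(B, d) = B + d (p(B, d) = (B + d) + (1 - 1) = (B + d) + 0 = B + d)
(-3*p(1, -1))/(√(101 + 307)) = (-3*(1 - 1))/(√(101 + 307)) = (-3*0)/(√408) = 0/((2*√102)) = 0*(√102/204) = 0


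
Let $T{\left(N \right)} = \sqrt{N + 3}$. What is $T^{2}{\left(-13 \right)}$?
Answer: $-10$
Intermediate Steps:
$T{\left(N \right)} = \sqrt{3 + N}$
$T^{2}{\left(-13 \right)} = \left(\sqrt{3 - 13}\right)^{2} = \left(\sqrt{-10}\right)^{2} = \left(i \sqrt{10}\right)^{2} = -10$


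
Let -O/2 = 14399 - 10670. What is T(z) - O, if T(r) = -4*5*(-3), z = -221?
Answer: 7518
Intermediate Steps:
O = -7458 (O = -2*(14399 - 10670) = -2*3729 = -7458)
T(r) = 60 (T(r) = -20*(-3) = 60)
T(z) - O = 60 - 1*(-7458) = 60 + 7458 = 7518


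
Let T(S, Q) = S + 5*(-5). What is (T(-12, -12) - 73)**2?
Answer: 12100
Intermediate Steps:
T(S, Q) = -25 + S (T(S, Q) = S - 25 = -25 + S)
(T(-12, -12) - 73)**2 = ((-25 - 12) - 73)**2 = (-37 - 73)**2 = (-110)**2 = 12100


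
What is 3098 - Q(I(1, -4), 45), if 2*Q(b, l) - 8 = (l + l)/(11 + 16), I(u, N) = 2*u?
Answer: 9277/3 ≈ 3092.3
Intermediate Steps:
Q(b, l) = 4 + l/27 (Q(b, l) = 4 + ((l + l)/(11 + 16))/2 = 4 + ((2*l)/27)/2 = 4 + ((2*l)*(1/27))/2 = 4 + (2*l/27)/2 = 4 + l/27)
3098 - Q(I(1, -4), 45) = 3098 - (4 + (1/27)*45) = 3098 - (4 + 5/3) = 3098 - 1*17/3 = 3098 - 17/3 = 9277/3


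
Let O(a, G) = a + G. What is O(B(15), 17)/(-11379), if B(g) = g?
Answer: -32/11379 ≈ -0.0028122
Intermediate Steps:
O(a, G) = G + a
O(B(15), 17)/(-11379) = (17 + 15)/(-11379) = 32*(-1/11379) = -32/11379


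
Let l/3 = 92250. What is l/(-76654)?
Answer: -138375/38327 ≈ -3.6104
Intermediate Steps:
l = 276750 (l = 3*92250 = 276750)
l/(-76654) = 276750/(-76654) = 276750*(-1/76654) = -138375/38327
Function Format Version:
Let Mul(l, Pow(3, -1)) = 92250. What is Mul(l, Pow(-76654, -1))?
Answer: Rational(-138375, 38327) ≈ -3.6104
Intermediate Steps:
l = 276750 (l = Mul(3, 92250) = 276750)
Mul(l, Pow(-76654, -1)) = Mul(276750, Pow(-76654, -1)) = Mul(276750, Rational(-1, 76654)) = Rational(-138375, 38327)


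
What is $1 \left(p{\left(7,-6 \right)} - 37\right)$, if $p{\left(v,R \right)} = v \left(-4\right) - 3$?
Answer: $-68$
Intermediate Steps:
$p{\left(v,R \right)} = -3 - 4 v$ ($p{\left(v,R \right)} = - 4 v - 3 = -3 - 4 v$)
$1 \left(p{\left(7,-6 \right)} - 37\right) = 1 \left(\left(-3 - 28\right) - 37\right) = 1 \left(-31 - 37\right) = 1 \left(-68\right) = -68$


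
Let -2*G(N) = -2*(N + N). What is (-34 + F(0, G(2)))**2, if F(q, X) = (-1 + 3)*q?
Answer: 1156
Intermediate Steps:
G(N) = 2*N (G(N) = -(-1)*(N + N) = -(-1)*2*N = -(-2)*N = 2*N)
F(q, X) = 2*q
(-34 + F(0, G(2)))**2 = (-34 + 2*0)**2 = (-34 + 0)**2 = (-34)**2 = 1156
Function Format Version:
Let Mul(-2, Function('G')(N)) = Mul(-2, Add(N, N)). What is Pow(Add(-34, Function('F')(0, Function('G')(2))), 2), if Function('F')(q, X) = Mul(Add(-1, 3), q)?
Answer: 1156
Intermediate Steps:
Function('G')(N) = Mul(2, N) (Function('G')(N) = Mul(Rational(-1, 2), Mul(-2, Add(N, N))) = Mul(Rational(-1, 2), Mul(-2, Mul(2, N))) = Mul(Rational(-1, 2), Mul(-4, N)) = Mul(2, N))
Function('F')(q, X) = Mul(2, q)
Pow(Add(-34, Function('F')(0, Function('G')(2))), 2) = Pow(Add(-34, Mul(2, 0)), 2) = Pow(Add(-34, 0), 2) = Pow(-34, 2) = 1156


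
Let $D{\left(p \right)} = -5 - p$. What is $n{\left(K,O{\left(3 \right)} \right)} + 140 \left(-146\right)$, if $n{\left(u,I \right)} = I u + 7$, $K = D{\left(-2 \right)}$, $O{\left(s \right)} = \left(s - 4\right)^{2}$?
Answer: $-20436$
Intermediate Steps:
$O{\left(s \right)} = \left(-4 + s\right)^{2}$
$K = -3$ ($K = -5 - -2 = -5 + 2 = -3$)
$n{\left(u,I \right)} = 7 + I u$
$n{\left(K,O{\left(3 \right)} \right)} + 140 \left(-146\right) = \left(7 + \left(-4 + 3\right)^{2} \left(-3\right)\right) + 140 \left(-146\right) = \left(7 + \left(-1\right)^{2} \left(-3\right)\right) - 20440 = \left(7 + 1 \left(-3\right)\right) - 20440 = \left(7 - 3\right) - 20440 = 4 - 20440 = -20436$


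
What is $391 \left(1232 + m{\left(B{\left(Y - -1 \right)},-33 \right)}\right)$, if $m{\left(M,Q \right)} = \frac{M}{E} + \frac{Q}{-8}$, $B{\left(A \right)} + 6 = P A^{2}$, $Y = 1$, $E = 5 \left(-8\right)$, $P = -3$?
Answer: $\frac{19340033}{40} \approx 4.835 \cdot 10^{5}$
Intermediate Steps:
$E = -40$
$B{\left(A \right)} = -6 - 3 A^{2}$
$m{\left(M,Q \right)} = - \frac{Q}{8} - \frac{M}{40}$ ($m{\left(M,Q \right)} = \frac{M}{-40} + \frac{Q}{-8} = M \left(- \frac{1}{40}\right) + Q \left(- \frac{1}{8}\right) = - \frac{M}{40} - \frac{Q}{8} = - \frac{Q}{8} - \frac{M}{40}$)
$391 \left(1232 + m{\left(B{\left(Y - -1 \right)},-33 \right)}\right) = 391 \left(1232 - \left(- \frac{33}{8} + \frac{-6 - 3 \left(1 - -1\right)^{2}}{40}\right)\right) = 391 \left(1232 + \left(\frac{33}{8} - \frac{-6 - 3 \left(1 + 1\right)^{2}}{40}\right)\right) = 391 \left(1232 + \left(\frac{33}{8} - \frac{-6 - 3 \cdot 2^{2}}{40}\right)\right) = 391 \left(1232 + \left(\frac{33}{8} - \frac{-6 - 12}{40}\right)\right) = 391 \left(1232 + \left(\frac{33}{8} - - \frac{9}{20}\right)\right) = 391 \left(1232 + \left(\frac{33}{8} + \frac{9}{20}\right)\right) = 391 \left(1232 + \frac{183}{40}\right) = 391 \cdot \frac{49463}{40} = \frac{19340033}{40}$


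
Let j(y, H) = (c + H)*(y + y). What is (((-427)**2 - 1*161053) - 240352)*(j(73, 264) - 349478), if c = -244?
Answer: 75922540408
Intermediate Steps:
j(y, H) = 2*y*(-244 + H) (j(y, H) = (-244 + H)*(y + y) = (-244 + H)*(2*y) = 2*y*(-244 + H))
(((-427)**2 - 1*161053) - 240352)*(j(73, 264) - 349478) = (((-427)**2 - 1*161053) - 240352)*(2*73*(-244 + 264) - 349478) = ((182329 - 161053) - 240352)*(2*73*20 - 349478) = (21276 - 240352)*(2920 - 349478) = -219076*(-346558) = 75922540408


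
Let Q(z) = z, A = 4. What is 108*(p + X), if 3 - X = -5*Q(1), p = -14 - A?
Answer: -1080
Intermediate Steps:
p = -18 (p = -14 - 1*4 = -14 - 4 = -18)
X = 8 (X = 3 - (-5) = 3 - 1*(-5) = 3 + 5 = 8)
108*(p + X) = 108*(-18 + 8) = 108*(-10) = -1080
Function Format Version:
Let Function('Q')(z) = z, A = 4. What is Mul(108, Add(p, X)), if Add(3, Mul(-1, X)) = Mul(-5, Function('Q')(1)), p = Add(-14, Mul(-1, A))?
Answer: -1080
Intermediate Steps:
p = -18 (p = Add(-14, Mul(-1, 4)) = Add(-14, -4) = -18)
X = 8 (X = Add(3, Mul(-1, Mul(-5, 1))) = Add(3, Mul(-1, -5)) = Add(3, 5) = 8)
Mul(108, Add(p, X)) = Mul(108, Add(-18, 8)) = Mul(108, -10) = -1080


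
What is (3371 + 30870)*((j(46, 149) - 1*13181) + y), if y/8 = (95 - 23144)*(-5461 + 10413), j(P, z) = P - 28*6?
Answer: -31266227077367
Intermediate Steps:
j(P, z) = -168 + P (j(P, z) = P - 168 = -168 + P)
y = -913109184 (y = 8*((95 - 23144)*(-5461 + 10413)) = 8*(-23049*4952) = 8*(-114138648) = -913109184)
(3371 + 30870)*((j(46, 149) - 1*13181) + y) = (3371 + 30870)*(((-168 + 46) - 1*13181) - 913109184) = 34241*((-122 - 13181) - 913109184) = 34241*(-13303 - 913109184) = 34241*(-913122487) = -31266227077367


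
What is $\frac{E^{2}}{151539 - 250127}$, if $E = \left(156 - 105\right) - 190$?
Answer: $- \frac{19321}{98588} \approx -0.19598$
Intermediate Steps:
$E = -139$ ($E = 51 - 190 = -139$)
$\frac{E^{2}}{151539 - 250127} = \frac{\left(-139\right)^{2}}{151539 - 250127} = \frac{19321}{151539 - 250127} = \frac{19321}{-98588} = 19321 \left(- \frac{1}{98588}\right) = - \frac{19321}{98588}$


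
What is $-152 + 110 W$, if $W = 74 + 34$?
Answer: $11728$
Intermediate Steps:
$W = 108$
$-152 + 110 W = -152 + 110 \cdot 108 = -152 + 11880 = 11728$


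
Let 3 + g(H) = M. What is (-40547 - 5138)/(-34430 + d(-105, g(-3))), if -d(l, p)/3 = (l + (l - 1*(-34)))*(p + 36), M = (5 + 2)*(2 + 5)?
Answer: -45685/8866 ≈ -5.1528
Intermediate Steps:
M = 49 (M = 7*7 = 49)
g(H) = 46 (g(H) = -3 + 49 = 46)
d(l, p) = -3*(34 + 2*l)*(36 + p) (d(l, p) = -3*(l + (l - 1*(-34)))*(p + 36) = -3*(l + (l + 34))*(36 + p) = -3*(l + (34 + l))*(36 + p) = -3*(34 + 2*l)*(36 + p))
(-40547 - 5138)/(-34430 + d(-105, g(-3))) = (-40547 - 5138)/(-34430 + (-3672 - 216*(-105) - 102*46 - 6*(-105)*46)) = -45685/(-34430 + (-3672 + 22680 - 4692 + 28980)) = -45685/(-34430 + 43296) = -45685/8866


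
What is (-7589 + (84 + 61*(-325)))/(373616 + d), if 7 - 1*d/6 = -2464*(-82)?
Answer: 2733/83863 ≈ 0.032589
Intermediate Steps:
d = -1212246 (d = 42 - (-14784)*(-82) = 42 - 6*202048 = 42 - 1212288 = -1212246)
(-7589 + (84 + 61*(-325)))/(373616 + d) = (-7589 + (84 + 61*(-325)))/(373616 - 1212246) = (-7589 + (84 - 19825))/(-838630) = (-7589 - 19741)*(-1/838630) = -27330*(-1/838630) = 2733/83863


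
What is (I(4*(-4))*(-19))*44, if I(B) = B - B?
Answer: 0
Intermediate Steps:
I(B) = 0
(I(4*(-4))*(-19))*44 = (0*(-19))*44 = 0*44 = 0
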